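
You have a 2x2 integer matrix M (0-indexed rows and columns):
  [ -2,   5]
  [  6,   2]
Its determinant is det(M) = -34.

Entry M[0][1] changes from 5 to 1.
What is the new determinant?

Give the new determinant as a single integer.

det is linear in row 0: changing M[0][1] by delta changes det by delta * cofactor(0,1).
Cofactor C_01 = (-1)^(0+1) * minor(0,1) = -6
Entry delta = 1 - 5 = -4
Det delta = -4 * -6 = 24
New det = -34 + 24 = -10

Answer: -10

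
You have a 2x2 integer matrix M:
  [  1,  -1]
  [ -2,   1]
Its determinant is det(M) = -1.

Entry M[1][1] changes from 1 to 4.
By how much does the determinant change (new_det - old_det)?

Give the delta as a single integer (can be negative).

Cofactor C_11 = 1
Entry delta = 4 - 1 = 3
Det delta = entry_delta * cofactor = 3 * 1 = 3

Answer: 3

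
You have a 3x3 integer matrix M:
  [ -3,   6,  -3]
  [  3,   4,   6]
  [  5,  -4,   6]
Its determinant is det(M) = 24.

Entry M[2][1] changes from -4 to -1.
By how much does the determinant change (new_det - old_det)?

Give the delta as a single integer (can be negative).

Answer: 27

Derivation:
Cofactor C_21 = 9
Entry delta = -1 - -4 = 3
Det delta = entry_delta * cofactor = 3 * 9 = 27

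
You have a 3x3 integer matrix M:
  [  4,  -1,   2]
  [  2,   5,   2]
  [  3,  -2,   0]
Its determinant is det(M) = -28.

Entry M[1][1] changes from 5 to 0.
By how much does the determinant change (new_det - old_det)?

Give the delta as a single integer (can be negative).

Answer: 30

Derivation:
Cofactor C_11 = -6
Entry delta = 0 - 5 = -5
Det delta = entry_delta * cofactor = -5 * -6 = 30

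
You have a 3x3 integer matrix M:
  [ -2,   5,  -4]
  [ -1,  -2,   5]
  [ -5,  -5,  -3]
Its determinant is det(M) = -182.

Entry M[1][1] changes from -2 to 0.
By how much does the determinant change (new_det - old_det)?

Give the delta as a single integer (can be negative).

Answer: -28

Derivation:
Cofactor C_11 = -14
Entry delta = 0 - -2 = 2
Det delta = entry_delta * cofactor = 2 * -14 = -28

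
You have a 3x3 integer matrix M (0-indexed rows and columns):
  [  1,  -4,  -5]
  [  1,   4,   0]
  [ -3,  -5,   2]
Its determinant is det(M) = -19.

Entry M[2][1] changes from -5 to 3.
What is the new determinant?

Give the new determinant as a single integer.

det is linear in row 2: changing M[2][1] by delta changes det by delta * cofactor(2,1).
Cofactor C_21 = (-1)^(2+1) * minor(2,1) = -5
Entry delta = 3 - -5 = 8
Det delta = 8 * -5 = -40
New det = -19 + -40 = -59

Answer: -59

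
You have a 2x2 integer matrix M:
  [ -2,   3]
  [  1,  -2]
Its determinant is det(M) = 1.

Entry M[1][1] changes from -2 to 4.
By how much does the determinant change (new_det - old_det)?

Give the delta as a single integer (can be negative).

Cofactor C_11 = -2
Entry delta = 4 - -2 = 6
Det delta = entry_delta * cofactor = 6 * -2 = -12

Answer: -12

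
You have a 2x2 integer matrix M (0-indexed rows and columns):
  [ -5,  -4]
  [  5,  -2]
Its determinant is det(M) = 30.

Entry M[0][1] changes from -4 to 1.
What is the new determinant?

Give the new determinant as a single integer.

det is linear in row 0: changing M[0][1] by delta changes det by delta * cofactor(0,1).
Cofactor C_01 = (-1)^(0+1) * minor(0,1) = -5
Entry delta = 1 - -4 = 5
Det delta = 5 * -5 = -25
New det = 30 + -25 = 5

Answer: 5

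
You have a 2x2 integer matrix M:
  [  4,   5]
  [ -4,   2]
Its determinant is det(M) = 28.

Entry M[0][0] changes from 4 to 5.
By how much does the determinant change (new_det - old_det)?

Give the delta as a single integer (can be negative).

Answer: 2

Derivation:
Cofactor C_00 = 2
Entry delta = 5 - 4 = 1
Det delta = entry_delta * cofactor = 1 * 2 = 2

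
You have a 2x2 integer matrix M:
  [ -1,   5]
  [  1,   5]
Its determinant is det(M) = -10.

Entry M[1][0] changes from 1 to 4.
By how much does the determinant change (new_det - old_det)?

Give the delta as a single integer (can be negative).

Answer: -15

Derivation:
Cofactor C_10 = -5
Entry delta = 4 - 1 = 3
Det delta = entry_delta * cofactor = 3 * -5 = -15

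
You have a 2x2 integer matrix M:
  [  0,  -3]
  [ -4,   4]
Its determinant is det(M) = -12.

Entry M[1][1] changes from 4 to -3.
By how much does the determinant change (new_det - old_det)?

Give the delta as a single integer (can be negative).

Cofactor C_11 = 0
Entry delta = -3 - 4 = -7
Det delta = entry_delta * cofactor = -7 * 0 = 0

Answer: 0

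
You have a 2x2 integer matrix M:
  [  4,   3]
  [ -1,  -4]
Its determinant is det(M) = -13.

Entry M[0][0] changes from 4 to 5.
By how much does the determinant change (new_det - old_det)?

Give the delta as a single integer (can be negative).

Cofactor C_00 = -4
Entry delta = 5 - 4 = 1
Det delta = entry_delta * cofactor = 1 * -4 = -4

Answer: -4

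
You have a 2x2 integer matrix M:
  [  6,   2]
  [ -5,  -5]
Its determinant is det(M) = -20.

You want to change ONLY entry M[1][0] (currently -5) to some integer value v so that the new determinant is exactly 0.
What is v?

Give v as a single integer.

Answer: -15

Derivation:
det is linear in entry M[1][0]: det = old_det + (v - -5) * C_10
Cofactor C_10 = -2
Want det = 0: -20 + (v - -5) * -2 = 0
  (v - -5) = 20 / -2 = -10
  v = -5 + (-10) = -15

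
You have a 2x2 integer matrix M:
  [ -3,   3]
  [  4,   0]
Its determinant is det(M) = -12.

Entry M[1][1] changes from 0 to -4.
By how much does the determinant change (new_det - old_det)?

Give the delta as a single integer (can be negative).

Cofactor C_11 = -3
Entry delta = -4 - 0 = -4
Det delta = entry_delta * cofactor = -4 * -3 = 12

Answer: 12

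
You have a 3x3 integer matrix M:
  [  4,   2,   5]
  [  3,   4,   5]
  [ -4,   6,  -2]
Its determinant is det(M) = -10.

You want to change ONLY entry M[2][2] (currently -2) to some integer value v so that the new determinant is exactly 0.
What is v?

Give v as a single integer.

det is linear in entry M[2][2]: det = old_det + (v - -2) * C_22
Cofactor C_22 = 10
Want det = 0: -10 + (v - -2) * 10 = 0
  (v - -2) = 10 / 10 = 1
  v = -2 + (1) = -1

Answer: -1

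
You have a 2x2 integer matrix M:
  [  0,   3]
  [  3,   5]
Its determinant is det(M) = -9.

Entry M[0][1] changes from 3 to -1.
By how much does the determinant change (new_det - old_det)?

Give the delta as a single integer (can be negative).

Cofactor C_01 = -3
Entry delta = -1 - 3 = -4
Det delta = entry_delta * cofactor = -4 * -3 = 12

Answer: 12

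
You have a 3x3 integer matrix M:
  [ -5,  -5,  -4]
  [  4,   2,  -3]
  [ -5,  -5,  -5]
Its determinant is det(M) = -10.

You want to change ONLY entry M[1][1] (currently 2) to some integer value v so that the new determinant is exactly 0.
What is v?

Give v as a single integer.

Answer: 4

Derivation:
det is linear in entry M[1][1]: det = old_det + (v - 2) * C_11
Cofactor C_11 = 5
Want det = 0: -10 + (v - 2) * 5 = 0
  (v - 2) = 10 / 5 = 2
  v = 2 + (2) = 4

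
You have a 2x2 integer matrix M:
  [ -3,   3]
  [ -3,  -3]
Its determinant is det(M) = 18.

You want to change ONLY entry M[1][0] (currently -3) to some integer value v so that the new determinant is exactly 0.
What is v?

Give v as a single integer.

Answer: 3

Derivation:
det is linear in entry M[1][0]: det = old_det + (v - -3) * C_10
Cofactor C_10 = -3
Want det = 0: 18 + (v - -3) * -3 = 0
  (v - -3) = -18 / -3 = 6
  v = -3 + (6) = 3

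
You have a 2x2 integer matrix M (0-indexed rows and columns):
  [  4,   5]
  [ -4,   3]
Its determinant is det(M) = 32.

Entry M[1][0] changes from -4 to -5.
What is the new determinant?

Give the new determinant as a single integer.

det is linear in row 1: changing M[1][0] by delta changes det by delta * cofactor(1,0).
Cofactor C_10 = (-1)^(1+0) * minor(1,0) = -5
Entry delta = -5 - -4 = -1
Det delta = -1 * -5 = 5
New det = 32 + 5 = 37

Answer: 37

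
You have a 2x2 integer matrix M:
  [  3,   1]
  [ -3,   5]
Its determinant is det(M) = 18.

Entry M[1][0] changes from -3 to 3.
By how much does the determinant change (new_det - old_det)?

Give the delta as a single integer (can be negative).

Cofactor C_10 = -1
Entry delta = 3 - -3 = 6
Det delta = entry_delta * cofactor = 6 * -1 = -6

Answer: -6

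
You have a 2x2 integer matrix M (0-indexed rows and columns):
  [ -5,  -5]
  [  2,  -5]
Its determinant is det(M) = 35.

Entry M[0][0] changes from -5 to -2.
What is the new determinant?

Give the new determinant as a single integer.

det is linear in row 0: changing M[0][0] by delta changes det by delta * cofactor(0,0).
Cofactor C_00 = (-1)^(0+0) * minor(0,0) = -5
Entry delta = -2 - -5 = 3
Det delta = 3 * -5 = -15
New det = 35 + -15 = 20

Answer: 20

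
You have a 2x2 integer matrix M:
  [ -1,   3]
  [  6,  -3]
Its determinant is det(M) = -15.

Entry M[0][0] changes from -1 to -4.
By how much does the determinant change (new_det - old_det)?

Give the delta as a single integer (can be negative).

Answer: 9

Derivation:
Cofactor C_00 = -3
Entry delta = -4 - -1 = -3
Det delta = entry_delta * cofactor = -3 * -3 = 9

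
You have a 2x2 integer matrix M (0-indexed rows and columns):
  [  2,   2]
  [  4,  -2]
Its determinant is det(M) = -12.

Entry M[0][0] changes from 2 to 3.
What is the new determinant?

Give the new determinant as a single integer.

det is linear in row 0: changing M[0][0] by delta changes det by delta * cofactor(0,0).
Cofactor C_00 = (-1)^(0+0) * minor(0,0) = -2
Entry delta = 3 - 2 = 1
Det delta = 1 * -2 = -2
New det = -12 + -2 = -14

Answer: -14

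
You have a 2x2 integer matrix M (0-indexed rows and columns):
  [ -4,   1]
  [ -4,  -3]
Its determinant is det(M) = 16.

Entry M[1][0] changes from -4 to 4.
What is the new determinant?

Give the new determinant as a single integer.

Answer: 8

Derivation:
det is linear in row 1: changing M[1][0] by delta changes det by delta * cofactor(1,0).
Cofactor C_10 = (-1)^(1+0) * minor(1,0) = -1
Entry delta = 4 - -4 = 8
Det delta = 8 * -1 = -8
New det = 16 + -8 = 8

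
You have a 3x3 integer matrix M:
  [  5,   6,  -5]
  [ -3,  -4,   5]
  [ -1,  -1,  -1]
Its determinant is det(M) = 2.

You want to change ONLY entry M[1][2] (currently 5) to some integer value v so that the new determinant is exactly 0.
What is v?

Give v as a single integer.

det is linear in entry M[1][2]: det = old_det + (v - 5) * C_12
Cofactor C_12 = -1
Want det = 0: 2 + (v - 5) * -1 = 0
  (v - 5) = -2 / -1 = 2
  v = 5 + (2) = 7

Answer: 7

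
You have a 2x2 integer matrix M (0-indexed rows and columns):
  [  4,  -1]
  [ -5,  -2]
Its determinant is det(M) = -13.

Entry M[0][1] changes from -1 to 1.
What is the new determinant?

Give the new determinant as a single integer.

det is linear in row 0: changing M[0][1] by delta changes det by delta * cofactor(0,1).
Cofactor C_01 = (-1)^(0+1) * minor(0,1) = 5
Entry delta = 1 - -1 = 2
Det delta = 2 * 5 = 10
New det = -13 + 10 = -3

Answer: -3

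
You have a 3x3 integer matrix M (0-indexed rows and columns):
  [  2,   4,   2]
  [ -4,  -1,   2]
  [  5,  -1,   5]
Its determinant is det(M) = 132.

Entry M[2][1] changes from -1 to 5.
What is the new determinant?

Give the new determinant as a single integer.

det is linear in row 2: changing M[2][1] by delta changes det by delta * cofactor(2,1).
Cofactor C_21 = (-1)^(2+1) * minor(2,1) = -12
Entry delta = 5 - -1 = 6
Det delta = 6 * -12 = -72
New det = 132 + -72 = 60

Answer: 60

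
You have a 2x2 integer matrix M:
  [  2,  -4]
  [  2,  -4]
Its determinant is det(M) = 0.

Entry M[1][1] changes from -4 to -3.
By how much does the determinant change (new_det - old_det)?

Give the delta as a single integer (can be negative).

Answer: 2

Derivation:
Cofactor C_11 = 2
Entry delta = -3 - -4 = 1
Det delta = entry_delta * cofactor = 1 * 2 = 2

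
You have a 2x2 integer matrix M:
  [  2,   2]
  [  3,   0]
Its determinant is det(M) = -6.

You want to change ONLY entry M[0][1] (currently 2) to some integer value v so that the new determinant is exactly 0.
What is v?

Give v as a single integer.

det is linear in entry M[0][1]: det = old_det + (v - 2) * C_01
Cofactor C_01 = -3
Want det = 0: -6 + (v - 2) * -3 = 0
  (v - 2) = 6 / -3 = -2
  v = 2 + (-2) = 0

Answer: 0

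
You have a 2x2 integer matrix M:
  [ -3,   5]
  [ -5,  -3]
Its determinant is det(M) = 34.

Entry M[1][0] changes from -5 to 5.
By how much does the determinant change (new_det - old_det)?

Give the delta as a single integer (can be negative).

Answer: -50

Derivation:
Cofactor C_10 = -5
Entry delta = 5 - -5 = 10
Det delta = entry_delta * cofactor = 10 * -5 = -50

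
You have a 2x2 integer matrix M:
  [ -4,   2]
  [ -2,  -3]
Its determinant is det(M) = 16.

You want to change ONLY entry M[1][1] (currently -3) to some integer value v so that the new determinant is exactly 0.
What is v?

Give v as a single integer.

det is linear in entry M[1][1]: det = old_det + (v - -3) * C_11
Cofactor C_11 = -4
Want det = 0: 16 + (v - -3) * -4 = 0
  (v - -3) = -16 / -4 = 4
  v = -3 + (4) = 1

Answer: 1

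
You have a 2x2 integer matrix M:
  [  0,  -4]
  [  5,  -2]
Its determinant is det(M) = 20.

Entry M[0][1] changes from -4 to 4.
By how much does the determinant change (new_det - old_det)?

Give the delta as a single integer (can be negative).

Cofactor C_01 = -5
Entry delta = 4 - -4 = 8
Det delta = entry_delta * cofactor = 8 * -5 = -40

Answer: -40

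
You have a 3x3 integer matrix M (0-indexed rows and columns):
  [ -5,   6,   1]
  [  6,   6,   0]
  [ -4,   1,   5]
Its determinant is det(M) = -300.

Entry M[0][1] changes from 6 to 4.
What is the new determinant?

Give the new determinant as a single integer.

Answer: -240

Derivation:
det is linear in row 0: changing M[0][1] by delta changes det by delta * cofactor(0,1).
Cofactor C_01 = (-1)^(0+1) * minor(0,1) = -30
Entry delta = 4 - 6 = -2
Det delta = -2 * -30 = 60
New det = -300 + 60 = -240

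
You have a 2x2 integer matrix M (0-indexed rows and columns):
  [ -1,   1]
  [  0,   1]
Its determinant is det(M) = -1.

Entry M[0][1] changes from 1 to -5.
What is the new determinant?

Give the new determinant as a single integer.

det is linear in row 0: changing M[0][1] by delta changes det by delta * cofactor(0,1).
Cofactor C_01 = (-1)^(0+1) * minor(0,1) = 0
Entry delta = -5 - 1 = -6
Det delta = -6 * 0 = 0
New det = -1 + 0 = -1

Answer: -1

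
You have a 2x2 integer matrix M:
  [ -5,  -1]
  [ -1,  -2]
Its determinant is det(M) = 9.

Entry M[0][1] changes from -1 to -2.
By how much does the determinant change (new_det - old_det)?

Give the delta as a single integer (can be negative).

Answer: -1

Derivation:
Cofactor C_01 = 1
Entry delta = -2 - -1 = -1
Det delta = entry_delta * cofactor = -1 * 1 = -1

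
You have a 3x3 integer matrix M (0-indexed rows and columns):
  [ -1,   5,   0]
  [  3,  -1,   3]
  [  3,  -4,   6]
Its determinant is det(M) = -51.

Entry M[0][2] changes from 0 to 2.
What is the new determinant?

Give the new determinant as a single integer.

det is linear in row 0: changing M[0][2] by delta changes det by delta * cofactor(0,2).
Cofactor C_02 = (-1)^(0+2) * minor(0,2) = -9
Entry delta = 2 - 0 = 2
Det delta = 2 * -9 = -18
New det = -51 + -18 = -69

Answer: -69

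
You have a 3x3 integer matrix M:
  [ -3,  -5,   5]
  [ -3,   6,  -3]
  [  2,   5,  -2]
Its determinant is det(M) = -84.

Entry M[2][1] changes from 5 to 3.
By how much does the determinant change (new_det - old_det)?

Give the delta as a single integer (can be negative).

Cofactor C_21 = -24
Entry delta = 3 - 5 = -2
Det delta = entry_delta * cofactor = -2 * -24 = 48

Answer: 48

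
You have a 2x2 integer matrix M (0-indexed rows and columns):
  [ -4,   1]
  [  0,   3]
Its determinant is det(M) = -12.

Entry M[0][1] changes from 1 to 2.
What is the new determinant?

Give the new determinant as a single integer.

det is linear in row 0: changing M[0][1] by delta changes det by delta * cofactor(0,1).
Cofactor C_01 = (-1)^(0+1) * minor(0,1) = 0
Entry delta = 2 - 1 = 1
Det delta = 1 * 0 = 0
New det = -12 + 0 = -12

Answer: -12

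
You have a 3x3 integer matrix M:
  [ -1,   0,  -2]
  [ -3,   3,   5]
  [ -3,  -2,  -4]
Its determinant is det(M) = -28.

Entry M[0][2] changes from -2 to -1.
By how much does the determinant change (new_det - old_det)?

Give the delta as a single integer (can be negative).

Answer: 15

Derivation:
Cofactor C_02 = 15
Entry delta = -1 - -2 = 1
Det delta = entry_delta * cofactor = 1 * 15 = 15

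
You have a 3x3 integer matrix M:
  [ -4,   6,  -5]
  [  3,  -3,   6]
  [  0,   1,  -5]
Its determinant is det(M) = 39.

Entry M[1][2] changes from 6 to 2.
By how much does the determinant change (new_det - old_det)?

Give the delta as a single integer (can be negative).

Answer: -16

Derivation:
Cofactor C_12 = 4
Entry delta = 2 - 6 = -4
Det delta = entry_delta * cofactor = -4 * 4 = -16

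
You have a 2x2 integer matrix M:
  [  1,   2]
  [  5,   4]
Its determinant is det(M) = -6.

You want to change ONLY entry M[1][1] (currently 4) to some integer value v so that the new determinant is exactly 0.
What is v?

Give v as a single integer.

Answer: 10

Derivation:
det is linear in entry M[1][1]: det = old_det + (v - 4) * C_11
Cofactor C_11 = 1
Want det = 0: -6 + (v - 4) * 1 = 0
  (v - 4) = 6 / 1 = 6
  v = 4 + (6) = 10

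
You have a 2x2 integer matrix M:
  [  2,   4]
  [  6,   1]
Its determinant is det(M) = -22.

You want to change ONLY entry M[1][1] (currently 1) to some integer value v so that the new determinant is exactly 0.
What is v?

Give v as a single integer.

Answer: 12

Derivation:
det is linear in entry M[1][1]: det = old_det + (v - 1) * C_11
Cofactor C_11 = 2
Want det = 0: -22 + (v - 1) * 2 = 0
  (v - 1) = 22 / 2 = 11
  v = 1 + (11) = 12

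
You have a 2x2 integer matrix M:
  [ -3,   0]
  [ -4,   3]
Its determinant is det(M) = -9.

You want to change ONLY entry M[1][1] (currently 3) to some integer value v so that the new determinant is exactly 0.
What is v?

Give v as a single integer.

det is linear in entry M[1][1]: det = old_det + (v - 3) * C_11
Cofactor C_11 = -3
Want det = 0: -9 + (v - 3) * -3 = 0
  (v - 3) = 9 / -3 = -3
  v = 3 + (-3) = 0

Answer: 0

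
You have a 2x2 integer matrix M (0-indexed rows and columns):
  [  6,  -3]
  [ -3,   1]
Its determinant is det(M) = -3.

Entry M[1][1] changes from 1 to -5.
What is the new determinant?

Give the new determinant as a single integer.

det is linear in row 1: changing M[1][1] by delta changes det by delta * cofactor(1,1).
Cofactor C_11 = (-1)^(1+1) * minor(1,1) = 6
Entry delta = -5 - 1 = -6
Det delta = -6 * 6 = -36
New det = -3 + -36 = -39

Answer: -39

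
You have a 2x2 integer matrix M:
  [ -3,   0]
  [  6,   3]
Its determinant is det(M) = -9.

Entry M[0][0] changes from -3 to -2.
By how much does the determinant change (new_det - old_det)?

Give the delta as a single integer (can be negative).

Cofactor C_00 = 3
Entry delta = -2 - -3 = 1
Det delta = entry_delta * cofactor = 1 * 3 = 3

Answer: 3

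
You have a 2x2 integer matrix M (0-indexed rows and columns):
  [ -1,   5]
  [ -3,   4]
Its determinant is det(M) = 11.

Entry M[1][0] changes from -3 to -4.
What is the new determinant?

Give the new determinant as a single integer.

Answer: 16

Derivation:
det is linear in row 1: changing M[1][0] by delta changes det by delta * cofactor(1,0).
Cofactor C_10 = (-1)^(1+0) * minor(1,0) = -5
Entry delta = -4 - -3 = -1
Det delta = -1 * -5 = 5
New det = 11 + 5 = 16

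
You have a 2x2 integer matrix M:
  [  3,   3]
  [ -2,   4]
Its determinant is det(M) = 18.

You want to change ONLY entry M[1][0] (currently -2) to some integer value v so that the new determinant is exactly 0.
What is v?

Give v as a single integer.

det is linear in entry M[1][0]: det = old_det + (v - -2) * C_10
Cofactor C_10 = -3
Want det = 0: 18 + (v - -2) * -3 = 0
  (v - -2) = -18 / -3 = 6
  v = -2 + (6) = 4

Answer: 4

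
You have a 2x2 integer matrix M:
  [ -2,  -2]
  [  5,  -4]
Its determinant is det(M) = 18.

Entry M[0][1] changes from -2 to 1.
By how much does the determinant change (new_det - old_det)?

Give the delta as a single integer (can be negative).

Cofactor C_01 = -5
Entry delta = 1 - -2 = 3
Det delta = entry_delta * cofactor = 3 * -5 = -15

Answer: -15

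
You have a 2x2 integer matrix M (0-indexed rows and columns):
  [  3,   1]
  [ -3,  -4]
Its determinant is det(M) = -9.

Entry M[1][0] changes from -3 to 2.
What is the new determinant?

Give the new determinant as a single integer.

det is linear in row 1: changing M[1][0] by delta changes det by delta * cofactor(1,0).
Cofactor C_10 = (-1)^(1+0) * minor(1,0) = -1
Entry delta = 2 - -3 = 5
Det delta = 5 * -1 = -5
New det = -9 + -5 = -14

Answer: -14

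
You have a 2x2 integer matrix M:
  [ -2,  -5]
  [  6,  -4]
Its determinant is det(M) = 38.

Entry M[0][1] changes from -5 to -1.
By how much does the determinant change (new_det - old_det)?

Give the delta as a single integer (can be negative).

Cofactor C_01 = -6
Entry delta = -1 - -5 = 4
Det delta = entry_delta * cofactor = 4 * -6 = -24

Answer: -24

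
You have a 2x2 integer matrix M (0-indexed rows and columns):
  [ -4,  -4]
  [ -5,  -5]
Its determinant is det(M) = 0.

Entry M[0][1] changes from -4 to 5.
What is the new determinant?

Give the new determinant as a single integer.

Answer: 45

Derivation:
det is linear in row 0: changing M[0][1] by delta changes det by delta * cofactor(0,1).
Cofactor C_01 = (-1)^(0+1) * minor(0,1) = 5
Entry delta = 5 - -4 = 9
Det delta = 9 * 5 = 45
New det = 0 + 45 = 45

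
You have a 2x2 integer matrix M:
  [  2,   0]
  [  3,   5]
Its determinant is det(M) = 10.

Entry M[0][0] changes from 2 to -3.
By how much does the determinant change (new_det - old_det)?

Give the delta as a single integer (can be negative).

Answer: -25

Derivation:
Cofactor C_00 = 5
Entry delta = -3 - 2 = -5
Det delta = entry_delta * cofactor = -5 * 5 = -25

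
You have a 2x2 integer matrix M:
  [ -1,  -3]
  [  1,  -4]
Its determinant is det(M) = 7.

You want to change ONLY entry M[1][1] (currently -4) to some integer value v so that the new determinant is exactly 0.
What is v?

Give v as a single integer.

det is linear in entry M[1][1]: det = old_det + (v - -4) * C_11
Cofactor C_11 = -1
Want det = 0: 7 + (v - -4) * -1 = 0
  (v - -4) = -7 / -1 = 7
  v = -4 + (7) = 3

Answer: 3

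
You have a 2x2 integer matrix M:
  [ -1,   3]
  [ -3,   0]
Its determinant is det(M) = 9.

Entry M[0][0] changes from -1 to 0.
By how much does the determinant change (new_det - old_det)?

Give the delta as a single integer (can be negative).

Answer: 0

Derivation:
Cofactor C_00 = 0
Entry delta = 0 - -1 = 1
Det delta = entry_delta * cofactor = 1 * 0 = 0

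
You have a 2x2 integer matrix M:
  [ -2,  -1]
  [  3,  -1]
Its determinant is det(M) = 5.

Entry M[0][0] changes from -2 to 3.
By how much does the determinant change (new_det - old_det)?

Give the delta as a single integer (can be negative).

Answer: -5

Derivation:
Cofactor C_00 = -1
Entry delta = 3 - -2 = 5
Det delta = entry_delta * cofactor = 5 * -1 = -5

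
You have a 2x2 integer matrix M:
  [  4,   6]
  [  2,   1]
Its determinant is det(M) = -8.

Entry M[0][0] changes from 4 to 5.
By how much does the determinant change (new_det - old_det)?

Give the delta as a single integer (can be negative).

Cofactor C_00 = 1
Entry delta = 5 - 4 = 1
Det delta = entry_delta * cofactor = 1 * 1 = 1

Answer: 1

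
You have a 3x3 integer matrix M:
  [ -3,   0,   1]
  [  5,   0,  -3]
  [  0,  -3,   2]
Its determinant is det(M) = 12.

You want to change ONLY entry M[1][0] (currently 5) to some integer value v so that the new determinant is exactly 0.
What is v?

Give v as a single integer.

Answer: 9

Derivation:
det is linear in entry M[1][0]: det = old_det + (v - 5) * C_10
Cofactor C_10 = -3
Want det = 0: 12 + (v - 5) * -3 = 0
  (v - 5) = -12 / -3 = 4
  v = 5 + (4) = 9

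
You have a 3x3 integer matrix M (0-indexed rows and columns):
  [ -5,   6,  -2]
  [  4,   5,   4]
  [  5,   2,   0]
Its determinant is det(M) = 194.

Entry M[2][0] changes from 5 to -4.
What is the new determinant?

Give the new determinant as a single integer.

Answer: -112

Derivation:
det is linear in row 2: changing M[2][0] by delta changes det by delta * cofactor(2,0).
Cofactor C_20 = (-1)^(2+0) * minor(2,0) = 34
Entry delta = -4 - 5 = -9
Det delta = -9 * 34 = -306
New det = 194 + -306 = -112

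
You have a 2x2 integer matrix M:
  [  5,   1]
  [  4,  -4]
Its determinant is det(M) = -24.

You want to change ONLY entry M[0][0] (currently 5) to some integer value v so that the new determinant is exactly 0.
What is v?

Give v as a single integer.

Answer: -1

Derivation:
det is linear in entry M[0][0]: det = old_det + (v - 5) * C_00
Cofactor C_00 = -4
Want det = 0: -24 + (v - 5) * -4 = 0
  (v - 5) = 24 / -4 = -6
  v = 5 + (-6) = -1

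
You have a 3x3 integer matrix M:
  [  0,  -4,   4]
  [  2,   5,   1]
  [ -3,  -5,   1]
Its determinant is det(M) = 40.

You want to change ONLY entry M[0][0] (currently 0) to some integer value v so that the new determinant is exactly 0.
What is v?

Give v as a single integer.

det is linear in entry M[0][0]: det = old_det + (v - 0) * C_00
Cofactor C_00 = 10
Want det = 0: 40 + (v - 0) * 10 = 0
  (v - 0) = -40 / 10 = -4
  v = 0 + (-4) = -4

Answer: -4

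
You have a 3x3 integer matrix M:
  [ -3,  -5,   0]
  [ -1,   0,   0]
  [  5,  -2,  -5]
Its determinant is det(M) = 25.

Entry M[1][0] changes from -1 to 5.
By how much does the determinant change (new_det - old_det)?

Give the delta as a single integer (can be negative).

Answer: -150

Derivation:
Cofactor C_10 = -25
Entry delta = 5 - -1 = 6
Det delta = entry_delta * cofactor = 6 * -25 = -150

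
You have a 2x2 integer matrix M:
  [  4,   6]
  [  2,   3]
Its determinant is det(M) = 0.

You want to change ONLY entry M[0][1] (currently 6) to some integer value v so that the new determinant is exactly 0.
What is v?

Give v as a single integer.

Answer: 6

Derivation:
det is linear in entry M[0][1]: det = old_det + (v - 6) * C_01
Cofactor C_01 = -2
Want det = 0: 0 + (v - 6) * -2 = 0
  (v - 6) = 0 / -2 = 0
  v = 6 + (0) = 6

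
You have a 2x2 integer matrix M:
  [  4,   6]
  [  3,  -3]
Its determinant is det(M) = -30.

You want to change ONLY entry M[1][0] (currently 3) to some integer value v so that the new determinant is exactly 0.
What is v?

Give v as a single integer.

det is linear in entry M[1][0]: det = old_det + (v - 3) * C_10
Cofactor C_10 = -6
Want det = 0: -30 + (v - 3) * -6 = 0
  (v - 3) = 30 / -6 = -5
  v = 3 + (-5) = -2

Answer: -2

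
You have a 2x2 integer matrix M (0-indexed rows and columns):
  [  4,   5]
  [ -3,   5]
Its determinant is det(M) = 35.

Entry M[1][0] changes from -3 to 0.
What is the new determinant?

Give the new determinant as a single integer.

Answer: 20

Derivation:
det is linear in row 1: changing M[1][0] by delta changes det by delta * cofactor(1,0).
Cofactor C_10 = (-1)^(1+0) * minor(1,0) = -5
Entry delta = 0 - -3 = 3
Det delta = 3 * -5 = -15
New det = 35 + -15 = 20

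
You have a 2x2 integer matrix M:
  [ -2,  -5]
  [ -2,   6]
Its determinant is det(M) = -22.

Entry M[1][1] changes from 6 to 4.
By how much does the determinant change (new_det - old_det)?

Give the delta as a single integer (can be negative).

Cofactor C_11 = -2
Entry delta = 4 - 6 = -2
Det delta = entry_delta * cofactor = -2 * -2 = 4

Answer: 4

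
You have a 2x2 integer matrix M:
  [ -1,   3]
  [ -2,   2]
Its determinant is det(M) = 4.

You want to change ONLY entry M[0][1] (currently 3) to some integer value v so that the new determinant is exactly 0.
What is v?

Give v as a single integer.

det is linear in entry M[0][1]: det = old_det + (v - 3) * C_01
Cofactor C_01 = 2
Want det = 0: 4 + (v - 3) * 2 = 0
  (v - 3) = -4 / 2 = -2
  v = 3 + (-2) = 1

Answer: 1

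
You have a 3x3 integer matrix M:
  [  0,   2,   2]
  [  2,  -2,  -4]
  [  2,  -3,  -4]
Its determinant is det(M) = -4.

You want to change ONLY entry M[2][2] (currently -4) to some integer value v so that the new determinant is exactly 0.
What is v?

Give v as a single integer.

det is linear in entry M[2][2]: det = old_det + (v - -4) * C_22
Cofactor C_22 = -4
Want det = 0: -4 + (v - -4) * -4 = 0
  (v - -4) = 4 / -4 = -1
  v = -4 + (-1) = -5

Answer: -5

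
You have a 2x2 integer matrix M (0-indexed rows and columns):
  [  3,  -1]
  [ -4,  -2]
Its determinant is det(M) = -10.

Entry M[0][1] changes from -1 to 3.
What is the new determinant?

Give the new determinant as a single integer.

Answer: 6

Derivation:
det is linear in row 0: changing M[0][1] by delta changes det by delta * cofactor(0,1).
Cofactor C_01 = (-1)^(0+1) * minor(0,1) = 4
Entry delta = 3 - -1 = 4
Det delta = 4 * 4 = 16
New det = -10 + 16 = 6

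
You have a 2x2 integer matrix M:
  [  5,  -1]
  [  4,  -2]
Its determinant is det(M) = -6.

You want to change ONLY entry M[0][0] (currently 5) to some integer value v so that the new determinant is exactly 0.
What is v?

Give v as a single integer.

Answer: 2

Derivation:
det is linear in entry M[0][0]: det = old_det + (v - 5) * C_00
Cofactor C_00 = -2
Want det = 0: -6 + (v - 5) * -2 = 0
  (v - 5) = 6 / -2 = -3
  v = 5 + (-3) = 2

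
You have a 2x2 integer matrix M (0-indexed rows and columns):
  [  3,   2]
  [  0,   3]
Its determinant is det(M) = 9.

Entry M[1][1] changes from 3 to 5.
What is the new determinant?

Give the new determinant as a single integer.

det is linear in row 1: changing M[1][1] by delta changes det by delta * cofactor(1,1).
Cofactor C_11 = (-1)^(1+1) * minor(1,1) = 3
Entry delta = 5 - 3 = 2
Det delta = 2 * 3 = 6
New det = 9 + 6 = 15

Answer: 15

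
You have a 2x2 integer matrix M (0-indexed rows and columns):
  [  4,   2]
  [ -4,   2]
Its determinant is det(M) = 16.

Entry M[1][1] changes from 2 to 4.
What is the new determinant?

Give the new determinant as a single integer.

Answer: 24

Derivation:
det is linear in row 1: changing M[1][1] by delta changes det by delta * cofactor(1,1).
Cofactor C_11 = (-1)^(1+1) * minor(1,1) = 4
Entry delta = 4 - 2 = 2
Det delta = 2 * 4 = 8
New det = 16 + 8 = 24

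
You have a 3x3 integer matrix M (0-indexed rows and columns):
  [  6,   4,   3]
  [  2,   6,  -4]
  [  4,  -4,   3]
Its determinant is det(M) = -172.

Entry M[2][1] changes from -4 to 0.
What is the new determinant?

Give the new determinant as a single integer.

det is linear in row 2: changing M[2][1] by delta changes det by delta * cofactor(2,1).
Cofactor C_21 = (-1)^(2+1) * minor(2,1) = 30
Entry delta = 0 - -4 = 4
Det delta = 4 * 30 = 120
New det = -172 + 120 = -52

Answer: -52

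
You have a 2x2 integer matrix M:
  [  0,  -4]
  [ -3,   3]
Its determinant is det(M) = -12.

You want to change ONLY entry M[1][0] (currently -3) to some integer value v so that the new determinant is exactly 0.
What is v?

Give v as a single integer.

det is linear in entry M[1][0]: det = old_det + (v - -3) * C_10
Cofactor C_10 = 4
Want det = 0: -12 + (v - -3) * 4 = 0
  (v - -3) = 12 / 4 = 3
  v = -3 + (3) = 0

Answer: 0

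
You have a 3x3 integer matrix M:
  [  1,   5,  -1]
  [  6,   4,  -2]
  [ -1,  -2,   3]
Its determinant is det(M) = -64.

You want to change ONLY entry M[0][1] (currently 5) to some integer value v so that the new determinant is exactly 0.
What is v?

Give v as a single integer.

Answer: 1

Derivation:
det is linear in entry M[0][1]: det = old_det + (v - 5) * C_01
Cofactor C_01 = -16
Want det = 0: -64 + (v - 5) * -16 = 0
  (v - 5) = 64 / -16 = -4
  v = 5 + (-4) = 1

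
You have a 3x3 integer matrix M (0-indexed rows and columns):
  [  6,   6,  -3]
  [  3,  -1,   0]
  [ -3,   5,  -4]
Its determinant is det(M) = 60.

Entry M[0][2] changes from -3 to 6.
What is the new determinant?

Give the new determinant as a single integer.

det is linear in row 0: changing M[0][2] by delta changes det by delta * cofactor(0,2).
Cofactor C_02 = (-1)^(0+2) * minor(0,2) = 12
Entry delta = 6 - -3 = 9
Det delta = 9 * 12 = 108
New det = 60 + 108 = 168

Answer: 168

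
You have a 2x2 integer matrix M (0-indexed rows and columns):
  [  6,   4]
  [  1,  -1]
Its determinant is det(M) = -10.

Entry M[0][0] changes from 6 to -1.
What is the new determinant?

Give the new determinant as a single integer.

Answer: -3

Derivation:
det is linear in row 0: changing M[0][0] by delta changes det by delta * cofactor(0,0).
Cofactor C_00 = (-1)^(0+0) * minor(0,0) = -1
Entry delta = -1 - 6 = -7
Det delta = -7 * -1 = 7
New det = -10 + 7 = -3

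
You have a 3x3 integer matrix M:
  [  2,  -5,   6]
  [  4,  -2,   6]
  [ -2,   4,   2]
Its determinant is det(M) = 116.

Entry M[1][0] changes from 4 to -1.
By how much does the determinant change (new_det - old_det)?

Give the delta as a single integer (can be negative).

Answer: -170

Derivation:
Cofactor C_10 = 34
Entry delta = -1 - 4 = -5
Det delta = entry_delta * cofactor = -5 * 34 = -170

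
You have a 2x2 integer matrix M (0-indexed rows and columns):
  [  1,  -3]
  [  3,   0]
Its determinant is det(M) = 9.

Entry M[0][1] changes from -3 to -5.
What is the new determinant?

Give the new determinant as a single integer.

det is linear in row 0: changing M[0][1] by delta changes det by delta * cofactor(0,1).
Cofactor C_01 = (-1)^(0+1) * minor(0,1) = -3
Entry delta = -5 - -3 = -2
Det delta = -2 * -3 = 6
New det = 9 + 6 = 15

Answer: 15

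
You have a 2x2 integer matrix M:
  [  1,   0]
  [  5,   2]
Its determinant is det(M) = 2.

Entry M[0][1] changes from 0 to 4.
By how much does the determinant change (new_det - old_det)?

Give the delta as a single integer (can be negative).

Answer: -20

Derivation:
Cofactor C_01 = -5
Entry delta = 4 - 0 = 4
Det delta = entry_delta * cofactor = 4 * -5 = -20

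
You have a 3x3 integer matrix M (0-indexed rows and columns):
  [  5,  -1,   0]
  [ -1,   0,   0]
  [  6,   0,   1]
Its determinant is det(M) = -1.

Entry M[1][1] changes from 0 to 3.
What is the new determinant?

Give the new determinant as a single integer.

det is linear in row 1: changing M[1][1] by delta changes det by delta * cofactor(1,1).
Cofactor C_11 = (-1)^(1+1) * minor(1,1) = 5
Entry delta = 3 - 0 = 3
Det delta = 3 * 5 = 15
New det = -1 + 15 = 14

Answer: 14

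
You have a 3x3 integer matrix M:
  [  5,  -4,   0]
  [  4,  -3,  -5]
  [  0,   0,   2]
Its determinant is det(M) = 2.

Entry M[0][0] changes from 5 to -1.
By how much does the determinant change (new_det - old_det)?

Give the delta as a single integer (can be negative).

Answer: 36

Derivation:
Cofactor C_00 = -6
Entry delta = -1 - 5 = -6
Det delta = entry_delta * cofactor = -6 * -6 = 36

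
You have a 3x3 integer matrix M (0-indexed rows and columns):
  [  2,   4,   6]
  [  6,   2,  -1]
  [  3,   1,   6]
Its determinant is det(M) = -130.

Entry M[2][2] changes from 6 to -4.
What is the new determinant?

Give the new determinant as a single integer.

det is linear in row 2: changing M[2][2] by delta changes det by delta * cofactor(2,2).
Cofactor C_22 = (-1)^(2+2) * minor(2,2) = -20
Entry delta = -4 - 6 = -10
Det delta = -10 * -20 = 200
New det = -130 + 200 = 70

Answer: 70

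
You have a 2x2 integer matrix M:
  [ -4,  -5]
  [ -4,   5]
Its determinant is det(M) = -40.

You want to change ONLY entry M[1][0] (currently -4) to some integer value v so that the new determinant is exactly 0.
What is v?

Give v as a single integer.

det is linear in entry M[1][0]: det = old_det + (v - -4) * C_10
Cofactor C_10 = 5
Want det = 0: -40 + (v - -4) * 5 = 0
  (v - -4) = 40 / 5 = 8
  v = -4 + (8) = 4

Answer: 4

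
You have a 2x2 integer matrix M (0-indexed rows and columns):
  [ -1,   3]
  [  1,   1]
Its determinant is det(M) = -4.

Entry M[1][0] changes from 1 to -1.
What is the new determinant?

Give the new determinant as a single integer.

Answer: 2

Derivation:
det is linear in row 1: changing M[1][0] by delta changes det by delta * cofactor(1,0).
Cofactor C_10 = (-1)^(1+0) * minor(1,0) = -3
Entry delta = -1 - 1 = -2
Det delta = -2 * -3 = 6
New det = -4 + 6 = 2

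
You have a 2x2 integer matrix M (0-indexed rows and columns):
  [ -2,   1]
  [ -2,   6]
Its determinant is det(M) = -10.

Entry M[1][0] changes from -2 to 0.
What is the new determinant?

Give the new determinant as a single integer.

Answer: -12

Derivation:
det is linear in row 1: changing M[1][0] by delta changes det by delta * cofactor(1,0).
Cofactor C_10 = (-1)^(1+0) * minor(1,0) = -1
Entry delta = 0 - -2 = 2
Det delta = 2 * -1 = -2
New det = -10 + -2 = -12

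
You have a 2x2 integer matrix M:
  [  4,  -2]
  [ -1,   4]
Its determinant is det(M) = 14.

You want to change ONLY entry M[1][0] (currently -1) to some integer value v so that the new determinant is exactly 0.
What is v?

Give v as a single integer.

det is linear in entry M[1][0]: det = old_det + (v - -1) * C_10
Cofactor C_10 = 2
Want det = 0: 14 + (v - -1) * 2 = 0
  (v - -1) = -14 / 2 = -7
  v = -1 + (-7) = -8

Answer: -8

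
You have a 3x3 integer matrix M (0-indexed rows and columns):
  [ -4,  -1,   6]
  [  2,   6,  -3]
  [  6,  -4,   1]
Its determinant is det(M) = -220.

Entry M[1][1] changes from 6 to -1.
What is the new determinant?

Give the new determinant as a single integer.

Answer: 60

Derivation:
det is linear in row 1: changing M[1][1] by delta changes det by delta * cofactor(1,1).
Cofactor C_11 = (-1)^(1+1) * minor(1,1) = -40
Entry delta = -1 - 6 = -7
Det delta = -7 * -40 = 280
New det = -220 + 280 = 60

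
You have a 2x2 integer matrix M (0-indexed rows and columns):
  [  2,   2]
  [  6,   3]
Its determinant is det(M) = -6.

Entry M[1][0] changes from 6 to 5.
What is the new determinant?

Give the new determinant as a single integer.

Answer: -4

Derivation:
det is linear in row 1: changing M[1][0] by delta changes det by delta * cofactor(1,0).
Cofactor C_10 = (-1)^(1+0) * minor(1,0) = -2
Entry delta = 5 - 6 = -1
Det delta = -1 * -2 = 2
New det = -6 + 2 = -4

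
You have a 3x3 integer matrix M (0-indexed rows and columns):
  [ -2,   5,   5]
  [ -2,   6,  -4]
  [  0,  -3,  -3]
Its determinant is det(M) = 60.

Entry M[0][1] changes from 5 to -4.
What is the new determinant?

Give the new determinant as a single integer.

Answer: 114

Derivation:
det is linear in row 0: changing M[0][1] by delta changes det by delta * cofactor(0,1).
Cofactor C_01 = (-1)^(0+1) * minor(0,1) = -6
Entry delta = -4 - 5 = -9
Det delta = -9 * -6 = 54
New det = 60 + 54 = 114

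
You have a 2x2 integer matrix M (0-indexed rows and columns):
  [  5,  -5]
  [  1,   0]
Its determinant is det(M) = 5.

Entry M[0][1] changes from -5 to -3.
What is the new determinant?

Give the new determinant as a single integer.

Answer: 3

Derivation:
det is linear in row 0: changing M[0][1] by delta changes det by delta * cofactor(0,1).
Cofactor C_01 = (-1)^(0+1) * minor(0,1) = -1
Entry delta = -3 - -5 = 2
Det delta = 2 * -1 = -2
New det = 5 + -2 = 3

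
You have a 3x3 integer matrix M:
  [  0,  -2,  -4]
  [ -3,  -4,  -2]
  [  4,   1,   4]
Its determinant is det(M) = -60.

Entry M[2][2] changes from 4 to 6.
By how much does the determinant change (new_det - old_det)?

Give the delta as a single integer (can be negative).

Cofactor C_22 = -6
Entry delta = 6 - 4 = 2
Det delta = entry_delta * cofactor = 2 * -6 = -12

Answer: -12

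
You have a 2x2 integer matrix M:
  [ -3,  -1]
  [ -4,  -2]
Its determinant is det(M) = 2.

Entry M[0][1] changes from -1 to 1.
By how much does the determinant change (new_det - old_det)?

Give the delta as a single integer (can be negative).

Cofactor C_01 = 4
Entry delta = 1 - -1 = 2
Det delta = entry_delta * cofactor = 2 * 4 = 8

Answer: 8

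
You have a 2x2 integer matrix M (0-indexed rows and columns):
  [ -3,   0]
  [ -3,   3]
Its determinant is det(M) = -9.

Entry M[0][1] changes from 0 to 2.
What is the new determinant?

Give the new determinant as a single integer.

det is linear in row 0: changing M[0][1] by delta changes det by delta * cofactor(0,1).
Cofactor C_01 = (-1)^(0+1) * minor(0,1) = 3
Entry delta = 2 - 0 = 2
Det delta = 2 * 3 = 6
New det = -9 + 6 = -3

Answer: -3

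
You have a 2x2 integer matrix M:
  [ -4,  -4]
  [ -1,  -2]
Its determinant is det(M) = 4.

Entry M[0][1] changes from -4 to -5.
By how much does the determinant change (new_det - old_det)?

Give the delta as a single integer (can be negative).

Answer: -1

Derivation:
Cofactor C_01 = 1
Entry delta = -5 - -4 = -1
Det delta = entry_delta * cofactor = -1 * 1 = -1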